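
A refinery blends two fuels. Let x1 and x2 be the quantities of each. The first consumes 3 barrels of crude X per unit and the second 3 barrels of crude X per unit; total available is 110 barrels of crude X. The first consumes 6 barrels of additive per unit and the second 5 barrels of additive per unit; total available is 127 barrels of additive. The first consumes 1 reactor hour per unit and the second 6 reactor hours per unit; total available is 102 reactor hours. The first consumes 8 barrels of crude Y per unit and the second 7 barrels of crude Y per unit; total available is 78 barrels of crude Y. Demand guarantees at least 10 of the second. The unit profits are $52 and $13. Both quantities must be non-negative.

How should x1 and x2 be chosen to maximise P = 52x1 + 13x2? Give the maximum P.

Feasible corners and P = 52x1 + 13x2:
  (0, 78/7) → P = 1014/7
  (0, 10) → P = 130
  (1, 10) → P = 182

The binding constraints are 8x1 + 7x2 = 78 and x2 = 10.
Solving simultaneously gives x1 = 1, x2 = 10.

x1 = 1, x2 = 10, maximum P = 182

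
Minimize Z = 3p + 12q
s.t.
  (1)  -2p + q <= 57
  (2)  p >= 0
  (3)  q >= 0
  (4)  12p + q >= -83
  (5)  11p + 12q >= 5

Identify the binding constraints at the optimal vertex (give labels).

Feasible corners and Z = 3p + 12q:
  (0, 57) → Z = 684
  (0, 5/12) → Z = 5
  (5/11, 0) → Z = 15/11
The feasible region is unbounded (it extends along (1, 2), (1, 0)), but Z strictly increases along every unbounded feasible direction, so there is no improving ray and the minimum is attained at a vertex.

The minimum is at (5/11, 0). Substituting into each constraint, equality holds for (3) and (5); the remaining constraints have slack.

(3) and (5)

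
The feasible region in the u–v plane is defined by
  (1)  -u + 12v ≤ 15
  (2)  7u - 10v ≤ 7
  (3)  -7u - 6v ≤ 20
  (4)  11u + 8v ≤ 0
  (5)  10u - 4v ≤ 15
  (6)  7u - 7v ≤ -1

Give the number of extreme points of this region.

4

Of the 15 pairwise boundary intersections, those satisfying every inequality are:
  (-11/3, 17/18)
  (-6/7, 33/28)
  (-146/91, -19/13)
  (-8/133, 11/133)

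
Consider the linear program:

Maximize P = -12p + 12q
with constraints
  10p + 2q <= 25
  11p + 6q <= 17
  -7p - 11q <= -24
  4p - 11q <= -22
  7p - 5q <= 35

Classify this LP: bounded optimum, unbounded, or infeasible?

unbounded

From the feasible point (11/29, 62/29), moving in the direction (-6, 11) keeps every constraint satisfied while P increases without bound.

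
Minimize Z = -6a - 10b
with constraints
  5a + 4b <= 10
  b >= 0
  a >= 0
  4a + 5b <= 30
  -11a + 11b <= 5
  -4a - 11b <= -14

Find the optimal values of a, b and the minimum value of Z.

a = 10/11, b = 15/11, minimum Z = -210/11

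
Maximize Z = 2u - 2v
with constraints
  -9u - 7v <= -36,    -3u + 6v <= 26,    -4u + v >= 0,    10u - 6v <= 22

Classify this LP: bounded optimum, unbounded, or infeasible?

bounded optimum

Vertices and Z = 2u - 2v:
  (34/75, 114/25) → Z = -616/75
  (36/37, 144/37) → Z = -216/37
  (26/21, 104/21) → Z = -52/7
The feasible region has finitely many vertices and no improving ray; the maximum is -216/37 at (36/37, 144/37).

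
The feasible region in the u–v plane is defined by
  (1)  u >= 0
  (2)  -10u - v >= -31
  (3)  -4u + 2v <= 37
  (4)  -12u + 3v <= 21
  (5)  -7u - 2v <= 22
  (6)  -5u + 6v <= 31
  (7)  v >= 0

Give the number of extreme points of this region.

4

The feasible vertices (each the meet of two boundaries and inside every other half-plane) are:
  (0, 31/6)
  (0, 0)
  (31/13, 93/13)
  (31/10, 0)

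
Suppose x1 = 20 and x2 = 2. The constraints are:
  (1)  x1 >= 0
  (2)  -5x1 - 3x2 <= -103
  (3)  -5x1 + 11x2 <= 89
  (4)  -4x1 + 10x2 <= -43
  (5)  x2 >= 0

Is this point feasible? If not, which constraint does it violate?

(1): 20 ≥ 0 ✓
(2): -106 ≤ -103 ✓
(3): -78 ≤ 89 ✓
(4): -60 ≤ -43 ✓
(5): 2 ≥ 0 ✓

feasible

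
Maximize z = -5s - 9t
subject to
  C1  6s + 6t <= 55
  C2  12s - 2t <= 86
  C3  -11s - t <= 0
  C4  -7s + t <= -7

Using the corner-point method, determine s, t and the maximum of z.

s = 43/17, t = -473/17, maximum z = 4042/17

Corner points and z = -5s - 9t:
  (313/42, 12/7) → z = -2213/42
  (97/48, 343/48) → z = -893/12
  (43/17, -473/17) → z = 4042/17
  (7/18, -77/18) → z = 329/9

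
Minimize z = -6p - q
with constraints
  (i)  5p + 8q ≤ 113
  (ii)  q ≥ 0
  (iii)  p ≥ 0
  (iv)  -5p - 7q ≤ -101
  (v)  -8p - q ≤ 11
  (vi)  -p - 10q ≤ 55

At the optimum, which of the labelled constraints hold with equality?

Feasible corners and z = -6p - q:
  (113/5, 0) → z = -678/5
  (17/5, 12) → z = -162/5
  (101/5, 0) → z = -606/5

The minimum is at (113/5, 0). Substituting into each constraint, equality holds for (i) and (ii); the remaining constraints have slack.

(i) and (ii)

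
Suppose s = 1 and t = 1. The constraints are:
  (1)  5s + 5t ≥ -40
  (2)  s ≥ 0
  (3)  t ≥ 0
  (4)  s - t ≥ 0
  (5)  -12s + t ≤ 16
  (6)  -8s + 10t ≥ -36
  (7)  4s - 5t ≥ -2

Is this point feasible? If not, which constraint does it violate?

(1): 10 ≥ -40 ✓
(2): 1 ≥ 0 ✓
(3): 1 ≥ 0 ✓
(4): 0 ≥ 0 ✓
(5): -11 ≤ 16 ✓
(6): 2 ≥ -36 ✓
(7): -1 ≥ -2 ✓

feasible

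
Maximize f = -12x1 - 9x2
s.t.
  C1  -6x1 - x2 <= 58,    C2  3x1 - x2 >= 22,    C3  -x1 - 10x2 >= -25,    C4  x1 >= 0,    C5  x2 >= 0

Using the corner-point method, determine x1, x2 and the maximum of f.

Feasible corners and f = -12x1 - 9x2:
  (245/31, 53/31) → f = -3417/31
  (22/3, 0) → f = -88
  (25, 0) → f = -300

At the optimal vertex, 3x1 - x2 = 22 and x2 = 0.
Solving simultaneously gives x1 = 22/3, x2 = 0.

x1 = 22/3, x2 = 0, maximum f = -88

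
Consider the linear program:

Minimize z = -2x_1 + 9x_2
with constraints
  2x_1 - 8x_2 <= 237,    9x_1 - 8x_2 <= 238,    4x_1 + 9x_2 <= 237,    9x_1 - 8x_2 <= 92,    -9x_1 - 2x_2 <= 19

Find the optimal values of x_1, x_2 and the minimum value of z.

Vertices and z = -2x_1 + 9x_2:
  (2724/113, 1765/113) → z = 10437/113
  (-645/73, 2209/73) → z = 21171/73
  (16/45, -111/10) → z = -1811/18

x_1 = 16/45, x_2 = -111/10, minimum z = -1811/18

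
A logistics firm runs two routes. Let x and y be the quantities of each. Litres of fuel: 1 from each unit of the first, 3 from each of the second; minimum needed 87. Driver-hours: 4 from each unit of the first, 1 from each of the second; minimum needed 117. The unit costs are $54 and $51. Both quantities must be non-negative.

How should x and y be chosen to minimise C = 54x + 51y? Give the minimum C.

Feasible corners and C = 54x + 51y:
  (0, 117) → C = 5967
  (87, 0) → C = 4698
  (24, 21) → C = 2367
The feasible region is unbounded (it extends along (0, 1), (1, 0)), but C strictly increases along every unbounded feasible direction, so there is no improving ray and the minimum is attained at a vertex.

x = 24, y = 21, minimum C = 2367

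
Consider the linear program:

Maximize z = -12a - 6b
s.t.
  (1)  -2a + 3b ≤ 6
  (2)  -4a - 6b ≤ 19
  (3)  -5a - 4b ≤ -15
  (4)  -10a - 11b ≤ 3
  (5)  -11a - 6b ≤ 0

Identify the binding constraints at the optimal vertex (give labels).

(1) and (3)

Vertices and z = -12a - 6b:
  (21/23, 60/23) → z = -612/23
  (191/16, -89/8) → z = -153/2
  (59/5, -11) → z = -378/5
The feasible region is unbounded (it extends along (3, -2), (3, 2)), but z strictly decreases along every unbounded feasible direction, so there is no improving ray and the maximum is attained at a vertex.

The maximum is at (21/23, 60/23). Substituting into each constraint, equality holds for (1) and (3); the remaining constraints have slack.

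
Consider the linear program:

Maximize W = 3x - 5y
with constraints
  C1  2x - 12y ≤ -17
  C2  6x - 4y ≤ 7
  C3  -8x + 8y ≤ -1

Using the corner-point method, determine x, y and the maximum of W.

The binding constraints are 2x - 12y = -17 and 6x - 4y = 7.
Solving simultaneously gives x = 19/8, y = 29/16.

x = 19/8, y = 29/16, maximum W = -31/16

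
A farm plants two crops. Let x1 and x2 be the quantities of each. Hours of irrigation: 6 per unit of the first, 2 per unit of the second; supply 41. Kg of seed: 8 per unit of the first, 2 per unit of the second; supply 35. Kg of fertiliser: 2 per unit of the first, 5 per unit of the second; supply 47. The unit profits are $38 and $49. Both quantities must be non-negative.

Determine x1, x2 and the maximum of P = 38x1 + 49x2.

Feasible corners and P = 38x1 + 49x2:
  (0, 0) → P = 0
  (0, 47/5) → P = 2303/5
  (35/8, 0) → P = 665/4
  (9/4, 17/2) → P = 502

The binding constraints are 8x1 + 2x2 = 35 and 2x1 + 5x2 = 47.
Solving simultaneously gives x1 = 9/4, x2 = 17/2.

x1 = 9/4, x2 = 17/2, maximum P = 502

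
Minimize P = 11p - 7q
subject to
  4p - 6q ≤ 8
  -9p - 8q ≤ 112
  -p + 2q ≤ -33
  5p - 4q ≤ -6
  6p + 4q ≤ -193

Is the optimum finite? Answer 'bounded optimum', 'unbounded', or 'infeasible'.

The boundaries 4p - 6q = 8 and -p + 2q = -33 meet at (-91, -62), but that point violates -9p - 8q ≤ 112. Every candidate vertex is excluded by some other constraint, so the feasible region is empty.

infeasible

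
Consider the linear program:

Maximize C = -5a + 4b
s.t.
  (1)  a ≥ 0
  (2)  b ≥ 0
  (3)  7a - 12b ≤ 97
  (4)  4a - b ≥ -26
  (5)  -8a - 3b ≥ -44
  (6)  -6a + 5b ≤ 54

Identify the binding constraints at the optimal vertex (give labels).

Extreme points and C = -5a + 4b:
  (0, 0) → C = 0
  (0, 54/5) → C = 216/5
  (11/2, 0) → C = -55/2
  (1, 12) → C = 43

The maximum is at (0, 54/5). Substituting into each constraint, equality holds for (1) and (6); the remaining constraints have slack.

(1) and (6)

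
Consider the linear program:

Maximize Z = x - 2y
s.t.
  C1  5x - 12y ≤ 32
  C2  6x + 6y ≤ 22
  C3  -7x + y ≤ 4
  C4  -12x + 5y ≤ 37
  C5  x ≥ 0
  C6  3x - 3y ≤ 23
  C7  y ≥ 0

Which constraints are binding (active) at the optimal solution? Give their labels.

Extreme points and Z = x - 2y:
  (0, 11/3) → Z = -22/3
  (11/3, 0) → Z = 11/3
  (0, 0) → Z = 0

The maximum is at (11/3, 0). Substituting into each constraint, equality holds for C2 and C7; the remaining constraints have slack.

C2 and C7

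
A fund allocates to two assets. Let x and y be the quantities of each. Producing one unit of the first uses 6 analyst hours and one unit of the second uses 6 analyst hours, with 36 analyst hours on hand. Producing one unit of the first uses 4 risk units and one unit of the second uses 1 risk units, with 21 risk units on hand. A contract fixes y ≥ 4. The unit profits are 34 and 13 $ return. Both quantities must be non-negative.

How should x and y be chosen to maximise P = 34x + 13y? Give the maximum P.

x = 2, y = 4, maximum P = 120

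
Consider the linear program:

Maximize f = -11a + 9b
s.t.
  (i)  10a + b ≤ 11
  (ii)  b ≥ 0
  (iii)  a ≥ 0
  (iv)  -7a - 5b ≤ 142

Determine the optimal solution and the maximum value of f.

Corner points and f = -11a + 9b:
  (11/10, 0) → f = -121/10
  (0, 11) → f = 99
  (0, 0) → f = 0

At the optimal vertex, 10a + b = 11 and a = 0.
Solving simultaneously gives a = 0, b = 11.

a = 0, b = 11, maximum f = 99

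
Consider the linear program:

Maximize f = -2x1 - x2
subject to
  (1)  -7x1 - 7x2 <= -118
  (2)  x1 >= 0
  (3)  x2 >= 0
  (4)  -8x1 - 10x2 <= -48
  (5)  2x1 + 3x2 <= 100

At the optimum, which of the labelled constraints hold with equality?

(1) and (2)

Corner points and f = -2x1 - x2:
  (0, 118/7) → f = -118/7
  (118/7, 0) → f = -236/7
  (0, 100/3) → f = -100/3
  (50, 0) → f = -100

The maximum is at (0, 118/7). Substituting into each constraint, equality holds for (1) and (2); the remaining constraints have slack.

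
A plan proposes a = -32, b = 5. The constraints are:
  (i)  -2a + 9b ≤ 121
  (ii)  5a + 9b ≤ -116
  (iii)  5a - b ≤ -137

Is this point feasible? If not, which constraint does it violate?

not feasible — violates (ii)

Constraint (ii): 5a + 9b = -115, which is not ≤ -116. All other constraints are satisfied.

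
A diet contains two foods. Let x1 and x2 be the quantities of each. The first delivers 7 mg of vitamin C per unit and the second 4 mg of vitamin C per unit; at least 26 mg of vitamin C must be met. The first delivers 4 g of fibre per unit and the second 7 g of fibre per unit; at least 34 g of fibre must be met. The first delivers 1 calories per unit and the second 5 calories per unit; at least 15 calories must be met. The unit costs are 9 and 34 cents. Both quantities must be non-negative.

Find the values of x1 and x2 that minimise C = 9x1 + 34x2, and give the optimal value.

x1 = 5, x2 = 2, minimum C = 113

The feasible region is unbounded (it extends along (0, 1), (1, 0)), but C strictly increases along every unbounded feasible direction, so there is no improving ray and the minimum is attained at a vertex.

The binding constraints are 4x1 + 7x2 = 34 and x1 + 5x2 = 15.
Solving simultaneously gives x1 = 5, x2 = 2.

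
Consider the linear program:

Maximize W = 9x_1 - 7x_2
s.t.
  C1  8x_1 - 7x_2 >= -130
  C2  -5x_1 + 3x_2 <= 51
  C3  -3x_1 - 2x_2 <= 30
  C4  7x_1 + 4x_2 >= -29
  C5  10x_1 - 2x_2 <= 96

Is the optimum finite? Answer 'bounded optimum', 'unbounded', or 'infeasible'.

Vertices and W = 9x_1 - 7x_2:
  (3, 22) → W = -127
  (466/27, 1034/27) → W = -3044/27
  (-291/41, 212/41) → W = -4103/41
  (163/27, -481/27) → W = 4834/27
The feasible region has finitely many vertices and no improving ray; the maximum is 4834/27 at (163/27, -481/27).

bounded optimum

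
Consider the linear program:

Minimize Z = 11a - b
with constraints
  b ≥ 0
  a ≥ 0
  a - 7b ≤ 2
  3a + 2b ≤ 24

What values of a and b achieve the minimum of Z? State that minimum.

Extreme points and Z = 11a - b:
  (0, 0) → Z = 0
  (2, 0) → Z = 22
  (0, 12) → Z = -12
  (172/23, 18/23) → Z = 1874/23

The binding constraints are a = 0 and 3a + 2b = 24.
Solving simultaneously gives a = 0, b = 12.

a = 0, b = 12, minimum Z = -12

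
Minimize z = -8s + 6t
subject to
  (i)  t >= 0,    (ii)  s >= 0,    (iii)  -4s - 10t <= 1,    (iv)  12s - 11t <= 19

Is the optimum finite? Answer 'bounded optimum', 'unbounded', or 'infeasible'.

From the feasible point (0, 0), moving in the direction (11, 12) keeps every constraint satisfied while z decreases without bound.

unbounded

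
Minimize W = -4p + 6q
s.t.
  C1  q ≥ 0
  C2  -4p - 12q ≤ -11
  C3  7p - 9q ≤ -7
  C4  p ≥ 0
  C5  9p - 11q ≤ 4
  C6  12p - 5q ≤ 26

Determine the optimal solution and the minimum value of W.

Feasible corners and W = -4p + 6q:
  (1/8, 7/8) → W = 19/4
  (0, 11/12) → W = 11/2
  (269/73, 266/73) → W = 520/73
The feasible region is unbounded (it extends along (0, 1), (5, 12)), but W strictly increases along every unbounded feasible direction, so there is no improving ray and the minimum is attained at a vertex.

The optimum lies where -4p - 12q = -11 and 7p - 9q = -7.
Solving simultaneously gives p = 1/8, q = 7/8.

p = 1/8, q = 7/8, minimum W = 19/4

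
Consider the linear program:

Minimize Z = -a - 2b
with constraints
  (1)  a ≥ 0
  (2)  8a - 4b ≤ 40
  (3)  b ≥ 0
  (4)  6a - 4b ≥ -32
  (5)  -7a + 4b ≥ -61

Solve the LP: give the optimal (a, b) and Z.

a = 36, b = 62, minimum Z = -160

Feasible corners and Z = -a - 2b:
  (0, 0) → Z = 0
  (0, 8) → Z = -16
  (5, 0) → Z = -5
  (36, 62) → Z = -160

The optimum lies where 8a - 4b = 40 and 6a - 4b = -32.
Solving simultaneously gives a = 36, b = 62.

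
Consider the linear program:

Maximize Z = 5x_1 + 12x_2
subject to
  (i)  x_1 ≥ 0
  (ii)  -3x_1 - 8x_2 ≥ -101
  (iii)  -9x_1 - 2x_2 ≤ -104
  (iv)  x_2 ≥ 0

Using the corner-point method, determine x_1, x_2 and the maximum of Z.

Feasible corners and Z = 5x_1 + 12x_2:
  (105/11, 199/22) → Z = 1719/11
  (101/3, 0) → Z = 505/3
  (104/9, 0) → Z = 520/9

At the optimal vertex, -3x_1 - 8x_2 = -101 and x_2 = 0.
Solving simultaneously gives x_1 = 101/3, x_2 = 0.

x_1 = 101/3, x_2 = 0, maximum Z = 505/3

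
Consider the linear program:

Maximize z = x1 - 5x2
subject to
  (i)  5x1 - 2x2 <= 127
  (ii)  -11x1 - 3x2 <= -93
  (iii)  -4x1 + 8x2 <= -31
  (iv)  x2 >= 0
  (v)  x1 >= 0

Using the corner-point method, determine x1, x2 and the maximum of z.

x1 = 127/5, x2 = 0, maximum z = 127/5

Corner points and z = x1 - 5x2:
  (477/16, 353/32) → z = -811/32
  (127/5, 0) → z = 127/5
  (837/100, 31/100) → z = 341/50
  (93/11, 0) → z = 93/11

The optimum lies where 5x1 - 2x2 = 127 and x2 = 0.
Solving simultaneously gives x1 = 127/5, x2 = 0.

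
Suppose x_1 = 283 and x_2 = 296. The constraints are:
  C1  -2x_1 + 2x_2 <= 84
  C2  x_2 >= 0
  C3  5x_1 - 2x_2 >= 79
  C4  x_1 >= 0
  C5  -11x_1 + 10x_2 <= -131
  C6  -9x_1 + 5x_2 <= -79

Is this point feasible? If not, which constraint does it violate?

feasible

C1: 26 ≤ 84 ✓
C2: 296 ≥ 0 ✓
C3: 823 ≥ 79 ✓
C4: 283 ≥ 0 ✓
C5: -153 ≤ -131 ✓
C6: -1067 ≤ -79 ✓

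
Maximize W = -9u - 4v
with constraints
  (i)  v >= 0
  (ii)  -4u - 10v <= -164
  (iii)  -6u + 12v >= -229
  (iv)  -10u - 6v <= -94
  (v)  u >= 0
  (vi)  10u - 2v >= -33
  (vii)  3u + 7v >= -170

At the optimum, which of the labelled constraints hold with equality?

Extreme points and W = -9u - 4v:
  (2129/54, 17/27) → W = -19297/54
  (0, 82/5) → W = -328/5
  (0, 33/2) → W = -66
The feasible region is unbounded (it extends along (1, 5), (2, 1)), but W strictly decreases along every unbounded feasible direction, so there is no improving ray and the maximum is attained at a vertex.

The maximum is at (0, 82/5). Substituting into each constraint, equality holds for (ii) and (v); the remaining constraints have slack.

(ii) and (v)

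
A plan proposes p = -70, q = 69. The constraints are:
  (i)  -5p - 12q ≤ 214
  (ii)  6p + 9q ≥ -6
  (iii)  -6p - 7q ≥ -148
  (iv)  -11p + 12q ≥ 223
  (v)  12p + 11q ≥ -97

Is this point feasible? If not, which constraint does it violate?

feasible

(i): -478 ≤ 214 ✓
(ii): 201 ≥ -6 ✓
(iii): -63 ≥ -148 ✓
(iv): 1598 ≥ 223 ✓
(v): -81 ≥ -97 ✓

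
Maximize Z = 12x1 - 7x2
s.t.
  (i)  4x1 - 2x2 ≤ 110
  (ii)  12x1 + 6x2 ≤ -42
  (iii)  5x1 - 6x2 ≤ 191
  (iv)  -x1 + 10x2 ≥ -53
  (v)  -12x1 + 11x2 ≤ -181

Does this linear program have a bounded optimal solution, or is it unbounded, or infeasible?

infeasible

The boundaries 4x1 - 2x2 = 110 and -x1 + 10x2 = -53 meet at (497/19, -51/19), but that point violates 12x1 + 6x2 ≤ -42. Every candidate vertex is excluded by some other constraint, so the feasible region is empty.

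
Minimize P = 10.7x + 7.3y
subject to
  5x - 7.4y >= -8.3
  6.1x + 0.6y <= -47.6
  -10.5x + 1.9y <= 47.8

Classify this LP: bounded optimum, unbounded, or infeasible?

From the feasible point (-11912/1789, -20822/1789), moving in the direction (-1.9, -10.5) keeps every constraint satisfied while P decreases without bound.

unbounded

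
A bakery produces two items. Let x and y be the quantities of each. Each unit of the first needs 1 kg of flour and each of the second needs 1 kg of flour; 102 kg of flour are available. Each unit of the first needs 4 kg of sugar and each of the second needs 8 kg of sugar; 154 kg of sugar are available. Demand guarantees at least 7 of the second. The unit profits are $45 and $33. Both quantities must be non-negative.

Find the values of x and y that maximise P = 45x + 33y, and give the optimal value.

Corner points and P = 45x + 33y:
  (0, 77/4) → P = 2541/4
  (0, 7) → P = 231
  (49/2, 7) → P = 2667/2

x = 49/2, y = 7, maximum P = 2667/2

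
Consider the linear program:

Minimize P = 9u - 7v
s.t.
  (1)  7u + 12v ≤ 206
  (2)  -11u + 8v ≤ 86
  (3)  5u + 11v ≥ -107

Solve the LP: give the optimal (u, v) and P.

Corner points and P = 9u - 7v:
  (154/47, 717/47) → P = -3633/47
  (3550/17, -1779/17) → P = 44403/17
  (-1802/161, -747/161) → P = -10989/161

u = 154/47, v = 717/47, minimum P = -3633/47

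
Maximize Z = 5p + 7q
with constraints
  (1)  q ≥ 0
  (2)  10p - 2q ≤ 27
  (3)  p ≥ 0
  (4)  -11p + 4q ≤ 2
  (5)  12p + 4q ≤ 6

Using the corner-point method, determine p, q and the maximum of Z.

p = 4/23, q = 45/46, maximum Z = 355/46

Feasible corners and Z = 5p + 7q:
  (0, 0) → Z = 0
  (1/2, 0) → Z = 5/2
  (0, 1/2) → Z = 7/2
  (4/23, 45/46) → Z = 355/46

The binding constraints are -11p + 4q = 2 and 12p + 4q = 6.
Solving simultaneously gives p = 4/23, q = 45/46.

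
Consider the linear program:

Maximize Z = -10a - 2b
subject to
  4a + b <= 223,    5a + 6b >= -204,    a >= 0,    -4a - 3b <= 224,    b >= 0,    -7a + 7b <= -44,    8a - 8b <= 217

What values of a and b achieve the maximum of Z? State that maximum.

The optimum lies where b = 0 and -7a + 7b = -44.
Solving simultaneously gives a = 44/7, b = 0.

a = 44/7, b = 0, maximum Z = -440/7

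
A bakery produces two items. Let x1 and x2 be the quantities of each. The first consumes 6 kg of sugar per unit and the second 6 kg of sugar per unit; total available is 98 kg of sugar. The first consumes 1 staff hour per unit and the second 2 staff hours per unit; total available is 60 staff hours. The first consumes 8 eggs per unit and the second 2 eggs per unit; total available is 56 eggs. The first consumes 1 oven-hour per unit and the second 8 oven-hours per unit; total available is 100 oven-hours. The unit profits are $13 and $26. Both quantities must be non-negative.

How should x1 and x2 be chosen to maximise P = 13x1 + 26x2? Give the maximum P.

x1 = 4, x2 = 12, maximum P = 364

At the optimal vertex, 8x1 + 2x2 = 56 and x1 + 8x2 = 100.
Solving simultaneously gives x1 = 4, x2 = 12.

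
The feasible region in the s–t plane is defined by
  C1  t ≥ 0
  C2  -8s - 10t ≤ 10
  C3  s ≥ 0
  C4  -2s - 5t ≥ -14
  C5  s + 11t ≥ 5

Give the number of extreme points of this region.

The feasible vertices (each the meet of two boundaries and inside every other half-plane) are:
  (7, 0)
  (5, 0)
  (0, 14/5)
  (0, 5/11)

4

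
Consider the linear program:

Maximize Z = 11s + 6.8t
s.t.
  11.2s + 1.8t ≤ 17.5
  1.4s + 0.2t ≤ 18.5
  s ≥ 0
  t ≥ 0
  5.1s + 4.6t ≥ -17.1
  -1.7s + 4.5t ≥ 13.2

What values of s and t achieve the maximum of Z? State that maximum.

s = 0, t = 175/18, maximum Z = 595/9

Corner points and Z = 11s + 6.8t:
  (0, 175/18) → Z = 595/9
  (611/594, 17759/5346) → Z = 906251/26730
  (0, 44/15) → Z = 1496/75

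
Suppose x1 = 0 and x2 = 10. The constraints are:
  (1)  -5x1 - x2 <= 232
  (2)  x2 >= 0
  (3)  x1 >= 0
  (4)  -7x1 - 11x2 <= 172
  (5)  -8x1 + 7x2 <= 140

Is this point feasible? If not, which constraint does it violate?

feasible

(1): -10 ≤ 232 ✓
(2): 10 ≥ 0 ✓
(3): 0 ≥ 0 ✓
(4): -110 ≤ 172 ✓
(5): 70 ≤ 140 ✓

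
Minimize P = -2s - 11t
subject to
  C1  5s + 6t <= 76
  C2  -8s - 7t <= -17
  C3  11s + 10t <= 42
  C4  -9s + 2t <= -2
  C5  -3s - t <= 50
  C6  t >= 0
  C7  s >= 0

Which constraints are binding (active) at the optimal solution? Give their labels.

Feasible corners and P = -2s - 11t:
  (48/79, 137/79) → P = -1603/79
  (17/8, 0) → P = -17/4
  (13/14, 89/28) → P = -1031/28
  (42/11, 0) → P = -84/11

The minimum is at (13/14, 89/28). Substituting into each constraint, equality holds for C3 and C4; the remaining constraints have slack.

C3 and C4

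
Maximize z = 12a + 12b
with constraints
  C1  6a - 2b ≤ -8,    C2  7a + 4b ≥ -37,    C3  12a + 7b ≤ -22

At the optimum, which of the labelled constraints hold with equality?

C2 and C3

Vertices and z = 12a + 12b:
  (-53/19, -83/19) → z = -1632/19
  (-50/33, -6/11) → z = -272/11
  (-171, 290) → z = 1428

The maximum is at (-171, 290). Substituting into each constraint, equality holds for C2 and C3; the remaining constraints have slack.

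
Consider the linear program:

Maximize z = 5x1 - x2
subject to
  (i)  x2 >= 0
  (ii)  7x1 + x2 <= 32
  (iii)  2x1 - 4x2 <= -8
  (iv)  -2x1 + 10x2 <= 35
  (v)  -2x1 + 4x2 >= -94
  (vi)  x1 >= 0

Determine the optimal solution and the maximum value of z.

x1 = 4, x2 = 4, maximum z = 16

Corner points and z = 5x1 - x2:
  (4, 4) → z = 16
  (95/24, 103/24) → z = 31/2
  (0, 2) → z = -2
  (0, 7/2) → z = -7/2

The binding constraints are 7x1 + x2 = 32 and 2x1 - 4x2 = -8.
Solving simultaneously gives x1 = 4, x2 = 4.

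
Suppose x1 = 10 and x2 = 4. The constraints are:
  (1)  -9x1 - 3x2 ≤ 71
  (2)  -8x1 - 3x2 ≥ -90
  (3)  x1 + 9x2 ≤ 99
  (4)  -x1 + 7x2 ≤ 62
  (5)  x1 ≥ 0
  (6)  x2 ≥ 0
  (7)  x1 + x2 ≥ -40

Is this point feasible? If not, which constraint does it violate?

not feasible — violates (2)

Constraint (2): -8x1 - 3x2 = -92, which is not ≥ -90. All other constraints are satisfied.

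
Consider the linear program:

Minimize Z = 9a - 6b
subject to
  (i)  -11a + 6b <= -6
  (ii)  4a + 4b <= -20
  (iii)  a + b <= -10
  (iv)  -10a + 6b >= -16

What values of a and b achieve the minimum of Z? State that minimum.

Vertices and Z = 9a - 6b:
  (-54/17, -116/17) → Z = 210/17
  (-10, -58/3) → Z = 26
  (-11/4, -29/4) → Z = 75/4

a = -54/17, b = -116/17, minimum Z = 210/17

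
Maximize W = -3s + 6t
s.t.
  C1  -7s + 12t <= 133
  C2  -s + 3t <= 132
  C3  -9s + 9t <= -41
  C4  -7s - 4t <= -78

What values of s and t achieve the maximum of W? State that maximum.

s = 395/3, t = 791/9, maximum W = 397/3

Extreme points and W = -3s + 6t:
  (395/3, 791/9) → W = 397/3
  (563/15, 1484/45) → W = 1279/15
  (866/99, 415/99) → W = -12/11
The feasible region is unbounded (it extends along (3, 1), (4, -7)), but W strictly decreases along every unbounded feasible direction, so there is no improving ray and the maximum is attained at a vertex.

The optimum lies where -7s + 12t = 133 and -s + 3t = 132.
Solving simultaneously gives s = 395/3, t = 791/9.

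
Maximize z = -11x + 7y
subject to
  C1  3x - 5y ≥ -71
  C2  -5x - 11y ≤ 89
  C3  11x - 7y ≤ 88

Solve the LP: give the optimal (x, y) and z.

Extreme points and z = -11x + 7y:
  (-613/29, 44/29) → z = 7051/29
  (937/34, 1045/34) → z = -88
  (115/52, -473/52) → z = -88

At the optimal vertex, 3x - 5y = -71 and -5x - 11y = 89.
Solving simultaneously gives x = -613/29, y = 44/29.

x = -613/29, y = 44/29, maximum z = 7051/29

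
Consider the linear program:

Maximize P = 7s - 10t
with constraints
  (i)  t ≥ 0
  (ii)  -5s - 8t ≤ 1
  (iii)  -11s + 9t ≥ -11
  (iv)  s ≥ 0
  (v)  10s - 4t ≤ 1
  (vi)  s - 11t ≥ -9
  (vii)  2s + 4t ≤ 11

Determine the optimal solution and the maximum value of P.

Corner points and P = 7s - 10t:
  (0, 0) → P = 0
  (1/10, 0) → P = 7/10
  (0, 9/11) → P = -90/11
  (47/106, 91/106) → P = -581/106

The optimum lies where t = 0 and 10s - 4t = 1.
Solving simultaneously gives s = 1/10, t = 0.

s = 1/10, t = 0, maximum P = 7/10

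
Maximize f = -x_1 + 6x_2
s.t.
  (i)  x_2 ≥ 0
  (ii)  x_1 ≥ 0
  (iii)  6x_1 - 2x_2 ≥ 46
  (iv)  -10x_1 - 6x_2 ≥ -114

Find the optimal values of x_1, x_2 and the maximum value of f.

x_1 = 9, x_2 = 4, maximum f = 15

Corner points and f = -x_1 + 6x_2:
  (23/3, 0) → f = -23/3
  (57/5, 0) → f = -57/5
  (9, 4) → f = 15

The binding constraints are 6x_1 - 2x_2 = 46 and -10x_1 - 6x_2 = -114.
Solving simultaneously gives x_1 = 9, x_2 = 4.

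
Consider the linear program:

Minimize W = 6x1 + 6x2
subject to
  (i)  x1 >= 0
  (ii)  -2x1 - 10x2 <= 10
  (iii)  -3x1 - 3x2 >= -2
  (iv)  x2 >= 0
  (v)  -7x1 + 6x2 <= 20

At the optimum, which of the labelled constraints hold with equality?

Feasible corners and W = 6x1 + 6x2:
  (0, 2/3) → W = 4
  (0, 0) → W = 0
  (2/3, 0) → W = 4

The minimum is at (0, 0). Substituting into each constraint, equality holds for (i) and (iv); the remaining constraints have slack.

(i) and (iv)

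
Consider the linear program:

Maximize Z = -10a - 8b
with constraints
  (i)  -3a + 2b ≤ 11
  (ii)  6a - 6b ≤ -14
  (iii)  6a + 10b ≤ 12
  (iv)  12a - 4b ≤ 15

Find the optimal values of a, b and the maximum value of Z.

Extreme points and Z = -10a - 8b:
  (-19/3, -4) → Z = 286/3
  (-43/21, 17/7) → Z = 22/21
  (-17/24, 13/8) → Z = -71/12

The binding constraints are -3a + 2b = 11 and 6a - 6b = -14.
Solving simultaneously gives a = -19/3, b = -4.

a = -19/3, b = -4, maximum Z = 286/3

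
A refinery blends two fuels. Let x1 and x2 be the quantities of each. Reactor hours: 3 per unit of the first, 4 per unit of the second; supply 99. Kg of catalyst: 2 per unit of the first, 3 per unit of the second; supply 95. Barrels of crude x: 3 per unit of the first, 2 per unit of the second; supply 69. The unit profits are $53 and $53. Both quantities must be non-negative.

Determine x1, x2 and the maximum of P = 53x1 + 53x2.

x1 = 13, x2 = 15, maximum P = 1484

Extreme points and P = 53x1 + 53x2:
  (0, 0) → P = 0
  (0, 99/4) → P = 5247/4
  (23, 0) → P = 1219
  (13, 15) → P = 1484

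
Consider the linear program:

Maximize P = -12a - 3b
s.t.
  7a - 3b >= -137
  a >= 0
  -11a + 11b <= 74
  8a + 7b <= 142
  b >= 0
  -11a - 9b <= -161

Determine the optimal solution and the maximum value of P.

a = 221/44, b = 47/4, maximum P = -4203/44

Feasible corners and P = -12a - 3b:
  (348/55, 718/55) → P = -1266/11
  (221/44, 47/4) → P = -4203/44
  (71/4, 0) → P = -213
  (161/11, 0) → P = -1932/11

The binding constraints are -11a + 11b = 74 and -11a - 9b = -161.
Solving simultaneously gives a = 221/44, b = 47/4.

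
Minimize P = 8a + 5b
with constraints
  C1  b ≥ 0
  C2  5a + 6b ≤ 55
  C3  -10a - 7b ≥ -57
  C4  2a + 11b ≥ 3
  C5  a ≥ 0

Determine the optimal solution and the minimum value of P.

a = 0, b = 3/11, minimum P = 15/11

Corner points and P = 8a + 5b:
  (57/10, 0) → P = 228/5
  (3/2, 0) → P = 12
  (0, 57/7) → P = 285/7
  (0, 3/11) → P = 15/11

The optimum lies where 2a + 11b = 3 and a = 0.
Solving simultaneously gives a = 0, b = 3/11.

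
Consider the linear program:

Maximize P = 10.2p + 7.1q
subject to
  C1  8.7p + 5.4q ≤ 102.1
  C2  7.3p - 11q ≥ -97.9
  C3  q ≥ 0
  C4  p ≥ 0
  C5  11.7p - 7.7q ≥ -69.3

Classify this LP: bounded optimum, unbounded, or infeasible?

Corner points and P = 10.2p + 7.1q:
  (14861/3378, 79853/6756) → P = 8701207/67560
  (1021/87, 0) → P = 17357/145
  (0, 8.9) → P = 63.19
  (0, 0) → P = 0
The feasible region has finitely many vertices and no improving ray; the maximum is 8701207/67560 at (14861/3378, 79853/6756).

bounded optimum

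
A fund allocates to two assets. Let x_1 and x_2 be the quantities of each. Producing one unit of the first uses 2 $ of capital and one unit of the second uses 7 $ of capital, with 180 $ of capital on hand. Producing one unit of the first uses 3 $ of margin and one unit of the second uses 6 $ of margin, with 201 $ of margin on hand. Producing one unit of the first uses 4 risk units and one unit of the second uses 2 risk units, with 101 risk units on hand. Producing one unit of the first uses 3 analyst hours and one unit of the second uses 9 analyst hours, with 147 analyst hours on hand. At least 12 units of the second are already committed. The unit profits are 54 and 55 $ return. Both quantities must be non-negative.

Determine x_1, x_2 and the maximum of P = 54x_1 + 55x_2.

x_1 = 13, x_2 = 12, maximum P = 1362

Vertices and P = 54x_1 + 55x_2:
  (0, 49/3) → P = 2695/3
  (0, 12) → P = 660
  (13, 12) → P = 1362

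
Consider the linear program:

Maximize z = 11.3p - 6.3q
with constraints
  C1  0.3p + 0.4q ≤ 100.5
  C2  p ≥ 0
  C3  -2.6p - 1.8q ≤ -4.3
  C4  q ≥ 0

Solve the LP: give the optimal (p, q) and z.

Corner points and z = 11.3p - 6.3q:
  (0, 1005/4) → z = -12663/8
  (335, 0) → z = 7571/2
  (0, 43/18) → z = -301/20
  (43/26, 0) → z = 4859/260

The optimum lies where 0.3p + 0.4q = 100.5 and q = 0.
Solving simultaneously gives p = 335, q = 0.

p = 335, q = 0, maximum z = 3785.5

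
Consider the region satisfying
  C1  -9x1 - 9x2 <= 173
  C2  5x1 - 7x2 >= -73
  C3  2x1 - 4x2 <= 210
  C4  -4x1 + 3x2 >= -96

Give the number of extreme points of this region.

3

Intersecting each pair of boundary lines and keeping only the points that satisfy every inequality leaves:
  (-467/27, -52/27)
  (115/21, -1556/63)
  (891/13, 772/13)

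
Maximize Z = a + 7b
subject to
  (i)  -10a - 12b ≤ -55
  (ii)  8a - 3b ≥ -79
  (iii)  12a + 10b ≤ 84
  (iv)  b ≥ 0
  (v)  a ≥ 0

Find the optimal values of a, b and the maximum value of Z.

Corner points and Z = a + 7b:
  (11/2, 0) → Z = 11/2
  (0, 55/12) → Z = 385/12
  (7, 0) → Z = 7
  (0, 42/5) → Z = 294/5

The binding constraints are 12a + 10b = 84 and a = 0.
Solving simultaneously gives a = 0, b = 42/5.

a = 0, b = 42/5, maximum Z = 294/5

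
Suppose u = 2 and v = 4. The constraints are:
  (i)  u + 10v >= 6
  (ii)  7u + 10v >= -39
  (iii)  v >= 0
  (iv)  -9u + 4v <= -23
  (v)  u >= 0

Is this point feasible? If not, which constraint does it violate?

not feasible — violates (iv)

Constraint (iv): -9u + 4v = -2, which is not ≤ -23. All other constraints are satisfied.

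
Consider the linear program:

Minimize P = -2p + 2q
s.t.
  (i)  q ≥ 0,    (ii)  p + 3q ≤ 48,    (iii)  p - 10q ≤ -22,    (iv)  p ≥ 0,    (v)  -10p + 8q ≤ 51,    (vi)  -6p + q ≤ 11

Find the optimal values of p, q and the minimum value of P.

p = 414/13, q = 70/13, minimum P = -688/13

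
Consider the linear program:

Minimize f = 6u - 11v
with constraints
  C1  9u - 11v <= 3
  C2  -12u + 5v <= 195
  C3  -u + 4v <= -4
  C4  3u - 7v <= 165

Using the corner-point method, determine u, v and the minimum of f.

u = -800/43, v = -243/43, minimum f = -2127/43

Feasible corners and f = 6u - 11v:
  (-720/29, -597/29) → f = 2247/29
  (-32/25, -33/25) → f = 171/25
  (-800/43, -243/43) → f = -2127/43

The binding constraints are -12u + 5v = 195 and -u + 4v = -4.
Solving simultaneously gives u = -800/43, v = -243/43.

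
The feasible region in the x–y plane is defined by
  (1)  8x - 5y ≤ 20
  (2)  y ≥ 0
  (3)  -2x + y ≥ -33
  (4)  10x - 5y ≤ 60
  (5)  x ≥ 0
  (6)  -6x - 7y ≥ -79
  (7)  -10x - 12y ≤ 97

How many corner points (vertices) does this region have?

4

The feasible vertices (each the meet of two boundaries and inside every other half-plane) are:
  (5/2, 0)
  (535/86, 256/43)
  (0, 0)
  (0, 79/7)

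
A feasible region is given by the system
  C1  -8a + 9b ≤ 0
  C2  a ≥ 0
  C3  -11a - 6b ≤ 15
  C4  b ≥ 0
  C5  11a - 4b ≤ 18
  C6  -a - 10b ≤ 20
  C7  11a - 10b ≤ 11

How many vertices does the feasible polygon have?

4

Intersecting each pair of boundary lines and keeping only the points that satisfy every inequality leaves:
  (0, 0)
  (162/67, 144/67)
  (1, 0)
  (68/33, 7/6)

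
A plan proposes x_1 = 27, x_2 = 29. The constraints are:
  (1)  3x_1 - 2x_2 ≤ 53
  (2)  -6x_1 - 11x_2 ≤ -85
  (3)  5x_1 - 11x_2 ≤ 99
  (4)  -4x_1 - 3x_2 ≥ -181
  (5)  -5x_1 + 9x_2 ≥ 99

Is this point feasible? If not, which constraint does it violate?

Constraint (4): -4x_1 - 3x_2 = -195, which is not ≥ -181. All other constraints are satisfied.

not feasible — violates (4)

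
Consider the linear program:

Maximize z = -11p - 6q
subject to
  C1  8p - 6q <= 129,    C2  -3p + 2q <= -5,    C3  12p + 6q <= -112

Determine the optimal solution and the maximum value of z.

Vertices and z = -11p - 6q:
  (-114, -347/2) → z = 2295
  (17/20, -611/30) → z = 2257/20
  (-97/21, -66/7) → z = 2255/21

The binding constraints are 8p - 6q = 129 and -3p + 2q = -5.
Solving simultaneously gives p = -114, q = -347/2.

p = -114, q = -347/2, maximum z = 2295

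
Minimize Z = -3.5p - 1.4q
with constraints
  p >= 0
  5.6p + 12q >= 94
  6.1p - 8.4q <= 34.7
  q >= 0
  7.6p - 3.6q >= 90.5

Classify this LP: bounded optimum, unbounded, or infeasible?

From the feasible point (5294/349, 9611/1396), moving in the direction (8.4, 6.1) keeps every constraint satisfied while Z decreases without bound.

unbounded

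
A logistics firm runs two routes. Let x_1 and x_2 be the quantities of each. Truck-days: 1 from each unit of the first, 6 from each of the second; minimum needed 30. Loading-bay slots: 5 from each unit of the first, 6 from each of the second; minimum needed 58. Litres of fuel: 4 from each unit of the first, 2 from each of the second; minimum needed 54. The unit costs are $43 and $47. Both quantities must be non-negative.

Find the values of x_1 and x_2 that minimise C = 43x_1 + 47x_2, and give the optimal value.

x_1 = 12, x_2 = 3, minimum C = 657

The feasible region is unbounded (it extends along (0, 1), (1, 0)), but C strictly increases along every unbounded feasible direction, so there is no improving ray and the minimum is attained at a vertex.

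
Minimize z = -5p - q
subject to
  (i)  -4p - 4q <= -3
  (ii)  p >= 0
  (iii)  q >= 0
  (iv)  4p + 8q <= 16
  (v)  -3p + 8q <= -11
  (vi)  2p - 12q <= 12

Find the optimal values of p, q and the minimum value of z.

p = 4, q = 0, minimum z = -20

Feasible corners and z = -5p - q:
  (4, 0) → z = -20
  (11/3, 0) → z = -55/3
  (27/7, 1/14) → z = -271/14

At the optimal vertex, q = 0 and 4p + 8q = 16.
Solving simultaneously gives p = 4, q = 0.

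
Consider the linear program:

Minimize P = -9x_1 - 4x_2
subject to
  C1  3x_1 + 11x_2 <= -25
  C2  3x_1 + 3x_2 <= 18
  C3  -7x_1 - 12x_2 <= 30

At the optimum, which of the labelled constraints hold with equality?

C2 and C3

Feasible corners and P = -9x_1 - 4x_2:
  (91/8, -43/8) → P = -647/8
  (-30/41, -85/41) → P = 610/41
  (102/5, -72/5) → P = -126

The minimum is at (102/5, -72/5). Substituting into each constraint, equality holds for C2 and C3; the remaining constraints have slack.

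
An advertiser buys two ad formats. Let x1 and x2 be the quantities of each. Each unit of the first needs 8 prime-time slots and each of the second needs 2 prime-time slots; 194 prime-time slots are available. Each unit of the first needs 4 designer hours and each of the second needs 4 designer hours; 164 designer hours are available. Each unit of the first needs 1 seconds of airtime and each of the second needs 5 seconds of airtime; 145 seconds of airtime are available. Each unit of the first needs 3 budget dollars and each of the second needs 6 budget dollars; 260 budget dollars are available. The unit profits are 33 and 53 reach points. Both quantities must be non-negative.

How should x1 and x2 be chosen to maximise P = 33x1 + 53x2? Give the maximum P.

Extreme points and P = 33x1 + 53x2:
  (0, 0) → P = 0
  (0, 29) → P = 1537
  (97/4, 0) → P = 3201/4
  (56/3, 67/3) → P = 5399/3
  (15, 26) → P = 1873

x1 = 15, x2 = 26, maximum P = 1873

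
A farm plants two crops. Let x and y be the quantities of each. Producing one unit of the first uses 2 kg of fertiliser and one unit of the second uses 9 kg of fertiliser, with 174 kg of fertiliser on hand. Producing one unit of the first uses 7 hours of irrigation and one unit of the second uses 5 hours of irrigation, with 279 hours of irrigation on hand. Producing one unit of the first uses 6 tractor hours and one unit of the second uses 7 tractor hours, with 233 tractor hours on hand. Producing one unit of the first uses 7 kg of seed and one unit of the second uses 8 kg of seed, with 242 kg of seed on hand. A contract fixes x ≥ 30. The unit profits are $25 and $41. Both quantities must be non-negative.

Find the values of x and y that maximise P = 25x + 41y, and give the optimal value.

Corner points and P = 25x + 41y:
  (242/7, 0) → P = 6050/7
  (30, 0) → P = 750
  (30, 4) → P = 914

x = 30, y = 4, maximum P = 914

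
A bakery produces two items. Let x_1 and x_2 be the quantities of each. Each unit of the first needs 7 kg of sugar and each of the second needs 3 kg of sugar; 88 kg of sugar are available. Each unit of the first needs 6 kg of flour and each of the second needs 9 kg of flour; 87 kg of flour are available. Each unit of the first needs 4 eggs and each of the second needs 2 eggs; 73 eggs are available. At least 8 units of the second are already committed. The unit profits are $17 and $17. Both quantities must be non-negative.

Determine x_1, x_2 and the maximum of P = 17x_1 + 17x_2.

x_1 = 5/2, x_2 = 8, maximum P = 357/2

Feasible corners and P = 17x_1 + 17x_2:
  (0, 29/3) → P = 493/3
  (0, 8) → P = 136
  (5/2, 8) → P = 357/2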